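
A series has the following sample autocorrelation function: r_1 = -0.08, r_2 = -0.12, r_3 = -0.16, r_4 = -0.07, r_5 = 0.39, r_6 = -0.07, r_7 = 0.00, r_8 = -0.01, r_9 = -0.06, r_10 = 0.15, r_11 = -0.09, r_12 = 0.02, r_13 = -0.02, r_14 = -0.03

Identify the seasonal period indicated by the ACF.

The largest autocorrelation is r_5 = 0.39, with a weaker echo at lag 10 (0.15); the remaining lags stay at or below 0.02.
The dominant spike at lag 5 indicates a seasonal period of 5.

5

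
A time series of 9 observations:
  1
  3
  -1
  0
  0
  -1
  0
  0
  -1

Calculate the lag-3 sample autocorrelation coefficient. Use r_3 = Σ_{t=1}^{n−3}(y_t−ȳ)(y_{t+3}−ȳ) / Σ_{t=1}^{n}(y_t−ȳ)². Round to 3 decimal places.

0.161

Mean ȳ = (1 + 3 − 1 + 0 + 0 − 1 + 0 + 0 − 1)/9 = 0.1111
Numerator Σ_{t=1}^{6}(y_t−ȳ)(y_{t+3}−ȳ) = 2.0741
Denominator Σ(y_t−ȳ)² = 12.8889
r_3 = 2.0741 / 12.8889 = 0.161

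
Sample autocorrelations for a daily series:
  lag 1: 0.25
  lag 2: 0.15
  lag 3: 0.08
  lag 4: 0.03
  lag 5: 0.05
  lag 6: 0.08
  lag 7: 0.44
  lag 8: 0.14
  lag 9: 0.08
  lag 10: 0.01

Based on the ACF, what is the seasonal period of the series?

The largest autocorrelation is r_7 = 0.44; the remaining lags stay at or below 0.25. The elevated value at lag 1 (0.25), dropping to 0.15 at lag 2, reflects decaying short-term dependence rather than seasonality.
The dominant spike at lag 7 indicates a seasonal period of 7.

7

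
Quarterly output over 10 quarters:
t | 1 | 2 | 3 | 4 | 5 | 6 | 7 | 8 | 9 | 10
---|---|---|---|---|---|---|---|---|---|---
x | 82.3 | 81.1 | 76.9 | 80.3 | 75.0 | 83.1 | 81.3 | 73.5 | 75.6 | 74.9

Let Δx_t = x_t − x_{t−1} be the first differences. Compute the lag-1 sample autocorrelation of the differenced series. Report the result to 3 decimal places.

-0.501

First differences Δx: -1.2, -4.2, 3.4, -5.3, 8.1, -1.8, -7.8, 2.1, -0.7
Mean of differences = -0.8222
Numerator Σ(Δx_t−Δx̄)(Δx_{t+1}−Δx̄) = -93.7783
Denominator Σ(Δx_t−Δx̄)² = 187.2356
r_1(Δx) = -93.7783 / 187.2356 = -0.501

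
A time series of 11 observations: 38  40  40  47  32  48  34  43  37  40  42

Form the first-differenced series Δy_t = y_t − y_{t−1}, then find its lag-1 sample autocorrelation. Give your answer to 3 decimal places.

-0.887

First differences Δy: 2, 0, 7, -15, 16, -14, 9, -6, 3, 2
Mean of differences = 0.4000
Numerator Σ(Δy_t−Δȳ)(Δy_{t+1}−Δȳ) = -761.1600
Denominator Σ(Δy_t−Δȳ)² = 858.4000
r_1(Δy) = -761.1600 / 858.4000 = -0.887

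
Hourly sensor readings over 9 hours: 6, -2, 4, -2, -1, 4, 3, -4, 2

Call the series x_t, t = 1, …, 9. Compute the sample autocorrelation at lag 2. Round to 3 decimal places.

Mean x̄ = (6 − 2 + 4 − 2 − 1 + 4 + 3 − 4 + 2)/9 = 1.1111
Σ(x_t−x̄)(x_{t+2}−x̄) = (14.1235) + (9.6790) + (-6.0988) + (-8.9877) + (-3.9877) + (-14.7654) + (1.6790) = -8.3580
Denominator Σ(x_t−x̄)² = 94.8889
r_2 = -8.3580 / 94.8889 = -0.088

-0.088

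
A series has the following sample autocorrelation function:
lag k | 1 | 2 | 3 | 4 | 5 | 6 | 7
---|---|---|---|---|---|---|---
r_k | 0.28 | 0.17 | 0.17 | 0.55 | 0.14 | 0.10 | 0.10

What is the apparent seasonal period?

4

The largest autocorrelation is r_4 = 0.55; the remaining lags stay at or below 0.28. The elevated value at lag 1 (0.28), dropping to 0.17 at lag 2, reflects decaying short-term dependence rather than seasonality.
The dominant spike at lag 4 indicates a seasonal period of 4.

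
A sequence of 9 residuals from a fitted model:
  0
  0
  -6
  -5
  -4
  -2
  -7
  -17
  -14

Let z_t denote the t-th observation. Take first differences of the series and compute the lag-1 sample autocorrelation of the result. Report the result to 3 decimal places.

First differences Δz: 0, -6, 1, 1, 2, -5, -10, 3
Mean of differences = -1.7500
Numerator Σ(Δz_t−Δz̄)(Δz_{t+1}−Δz̄) = -25.8125
Denominator Σ(Δz_t−Δz̄)² = 151.5000
r_1(Δz) = -25.8125 / 151.5000 = -0.170

-0.170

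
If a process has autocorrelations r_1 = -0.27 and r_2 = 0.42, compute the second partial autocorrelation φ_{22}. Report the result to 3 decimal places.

φ_{22} = (r_2 − r_1²) / (1 − r_1²)
r_1² = (-0.27)² = 0.0729
Numerator = 0.42 − 0.0729 = 0.3471; denominator = 1 − 0.0729 = 0.9271
φ_{22} = 0.3471 / 0.9271 = 0.374

0.374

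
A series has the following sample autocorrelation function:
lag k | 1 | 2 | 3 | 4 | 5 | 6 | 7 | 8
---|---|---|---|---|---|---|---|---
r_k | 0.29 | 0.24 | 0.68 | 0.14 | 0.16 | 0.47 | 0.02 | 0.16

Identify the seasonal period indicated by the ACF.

3

The largest autocorrelation is r_3 = 0.68, with a weaker echo at lag 6 (0.47); the remaining lags stay at or below 0.29. The elevated value at lag 1 (0.29), dropping to 0.24 at lag 2, reflects decaying short-term dependence rather than seasonality.
The dominant spike at lag 3 indicates a seasonal period of 3.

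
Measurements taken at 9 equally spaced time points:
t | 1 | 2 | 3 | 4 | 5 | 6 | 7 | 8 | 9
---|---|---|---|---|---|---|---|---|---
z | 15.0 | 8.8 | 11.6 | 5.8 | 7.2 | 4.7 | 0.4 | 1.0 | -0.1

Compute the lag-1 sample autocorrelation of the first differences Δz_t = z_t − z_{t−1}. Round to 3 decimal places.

-0.703

First differences Δz: -6.2, 2.8, -5.8, 1.4, -2.5, -4.3, 0.6, -1.1
Mean of differences = -1.8875
Numerator Σ(Δz_t−Δz̄)(Δz_{t+1}−Δz̄) = -55.9952
Denominator Σ(Δz_t−Δz̄)² = 79.6888
r_1(Δz) = -55.9952 / 79.6888 = -0.703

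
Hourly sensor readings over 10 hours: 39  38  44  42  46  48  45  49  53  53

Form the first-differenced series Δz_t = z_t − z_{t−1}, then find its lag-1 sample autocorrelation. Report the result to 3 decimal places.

-0.570

First differences Δz: -1, 6, -2, 4, 2, -3, 4, 4, 0
Mean of differences = 1.5556
Numerator Σ(Δz_t−Δz̄)(Δz_{t+1}−Δz̄) = -45.7531
Denominator Σ(Δz_t−Δz̄)² = 80.2222
r_1(Δz) = -45.7531 / 80.2222 = -0.570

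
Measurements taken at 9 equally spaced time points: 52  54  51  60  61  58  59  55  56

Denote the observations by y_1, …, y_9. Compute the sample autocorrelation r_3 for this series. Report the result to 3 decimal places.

-0.317

Mean ȳ = (52 + 54 + 51 + 60 + 61 + 58 + 59 + 55 + 56)/9 = 56.2222
Σ(y_t−ȳ)(y_{t+3}−ȳ) = (-15.9506) + (-10.6173) + (-9.2840) + (10.4938) + (-5.8395) + (-0.3951) = -31.5926
Denominator Σ(y_t−ȳ)² = 99.5556
r_3 = -31.5926 / 99.5556 = -0.317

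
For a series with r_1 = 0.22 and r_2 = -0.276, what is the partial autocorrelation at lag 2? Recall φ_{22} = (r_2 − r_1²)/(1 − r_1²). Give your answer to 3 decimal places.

-0.341

φ_{22} = (r_2 − r_1²) / (1 − r_1²)
r_1² = (0.22)² = 0.0484
Numerator = -0.276 − 0.0484 = -0.3244; denominator = 1 − 0.0484 = 0.9516
φ_{22} = -0.3244 / 0.9516 = -0.341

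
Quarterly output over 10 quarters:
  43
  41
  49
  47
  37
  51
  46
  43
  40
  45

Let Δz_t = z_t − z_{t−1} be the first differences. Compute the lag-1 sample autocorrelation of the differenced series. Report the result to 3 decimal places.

-0.489

First differences Δz: -2, 8, -2, -10, 14, -5, -3, -3, 5
Mean of differences = 0.2222
Numerator Σ(Δz_t−Δz̄)(Δz_{t+1}−Δz̄) = -212.8272
Denominator Σ(Δz_t−Δz̄)² = 435.5556
r_1(Δz) = -212.8272 / 435.5556 = -0.489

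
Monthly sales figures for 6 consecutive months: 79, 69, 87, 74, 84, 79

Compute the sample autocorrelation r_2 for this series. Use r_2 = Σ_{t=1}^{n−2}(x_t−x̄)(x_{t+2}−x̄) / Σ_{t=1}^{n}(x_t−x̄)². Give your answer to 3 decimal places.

0.426

Mean x̄ = (79 + 69 + 87 + 74 + 84 + 79)/6 = 78.6667
Numerator Σ_{t=1}^{4}(x_t−x̄)(x_{t+2}−x̄) = 90.7778
Denominator Σ(x_t−x̄)² = 213.3333
r_2 = 90.7778 / 213.3333 = 0.426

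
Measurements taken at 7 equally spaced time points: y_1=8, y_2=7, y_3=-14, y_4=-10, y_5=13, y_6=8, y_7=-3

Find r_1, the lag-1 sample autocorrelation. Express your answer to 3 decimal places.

Mean ȳ = (8 + 7 − 14 − 10 + 13 + 8 − 3)/7 = 1.2857
Deviations from mean: 6.7143, 5.7143, -15.2857, -11.2857, 11.7143, 6.7143, -4.2857
Numerator Σ_{t=1}^{6}(y_t−ȳ)(y_{t+1}−ȳ) = 41.2041
Denominator Σ(y_t−ȳ)² = 639.4286
r_1 = 41.2041 / 639.4286 = 0.064

0.064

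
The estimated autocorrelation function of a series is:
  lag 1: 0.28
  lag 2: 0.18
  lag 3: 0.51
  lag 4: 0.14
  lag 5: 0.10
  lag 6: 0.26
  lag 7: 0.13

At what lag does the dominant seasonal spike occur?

3

The largest autocorrelation is r_3 = 0.51; the remaining lags stay at or below 0.28. The elevated value at lag 1 (0.28), dropping to 0.18 at lag 2, reflects decaying short-term dependence rather than seasonality.
The dominant spike at lag 3 indicates a seasonal period of 3.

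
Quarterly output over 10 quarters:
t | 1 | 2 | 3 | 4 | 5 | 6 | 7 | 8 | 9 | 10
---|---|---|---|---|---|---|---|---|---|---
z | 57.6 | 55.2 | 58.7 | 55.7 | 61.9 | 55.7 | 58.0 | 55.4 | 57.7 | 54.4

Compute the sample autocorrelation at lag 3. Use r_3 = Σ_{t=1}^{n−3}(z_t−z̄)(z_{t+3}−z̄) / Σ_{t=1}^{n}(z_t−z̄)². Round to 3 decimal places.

Mean z̄ = (57.6 + 55.2 + 58.7 + 55.7 + 61.9 + 55.7 + 58.0 + 55.4 + 57.7 + 54.4)/10 = 57.0300
Σ(z_t−z̄)(z_{t+3}−z̄) = (-0.7581) + (-8.9121) + (-2.2211) + (-1.2901) + (-7.9381) + (-0.8911) + (-2.5511) = -24.5617
Denominator Σ(z_t−z̄)² = 44.6810
r_3 = -24.5617 / 44.6810 = -0.550

-0.550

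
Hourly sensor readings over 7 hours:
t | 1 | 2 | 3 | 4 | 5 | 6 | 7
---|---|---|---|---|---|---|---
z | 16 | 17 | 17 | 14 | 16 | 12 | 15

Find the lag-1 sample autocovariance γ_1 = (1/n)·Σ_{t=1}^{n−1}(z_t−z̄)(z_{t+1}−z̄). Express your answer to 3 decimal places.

Mean z̄ = (16 + 17 + 17 + 14 + 16 + 12 + 15)/7 = 15.2857
Deviations: 0.7143, 1.7143, 1.7143, -1.2857, 0.7143, -3.2857, -0.2857
Σ_{t=1}^{6}(z_t−z̄)(z_{t+1}−z̄) = -0.3673
γ_1 = -0.3673 / 7 = -0.052

-0.052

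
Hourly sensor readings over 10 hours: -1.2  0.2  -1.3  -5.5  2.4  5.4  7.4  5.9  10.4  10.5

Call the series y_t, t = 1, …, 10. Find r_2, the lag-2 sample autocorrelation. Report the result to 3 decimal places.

Mean ȳ = (-1.2 + 0.2 − 1.3 − 5.5 + 2.4 + 5.4 + 7.4 + 5.9 + 10.4 + 10.5)/10 = 3.4200
Numerator Σ_{t=1}^{8}(y_t−ȳ)(y_{t+2}−ȳ) = 83.8712
Denominator Σ(y_t−ȳ)² = 259.3560
r_2 = 83.8712 / 259.3560 = 0.323

0.323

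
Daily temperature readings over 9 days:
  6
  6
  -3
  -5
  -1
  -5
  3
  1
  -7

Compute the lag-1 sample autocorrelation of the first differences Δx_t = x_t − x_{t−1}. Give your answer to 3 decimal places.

-0.214

First differences Δx: 0, -9, -2, 4, -4, 8, -2, -8
Mean of differences = -1.6250
Numerator Σ(Δx_t−Δx̄)(Δx_{t+1}−Δx̄) = -48.7656
Denominator Σ(Δx_t−Δx̄)² = 227.8750
r_1(Δx) = -48.7656 / 227.8750 = -0.214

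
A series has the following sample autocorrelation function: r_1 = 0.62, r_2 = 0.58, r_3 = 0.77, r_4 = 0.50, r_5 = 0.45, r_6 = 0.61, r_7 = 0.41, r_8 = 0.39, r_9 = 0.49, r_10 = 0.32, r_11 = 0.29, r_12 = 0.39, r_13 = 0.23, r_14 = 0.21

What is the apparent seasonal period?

The largest autocorrelation is r_3 = 0.77; the remaining lags stay at or below 0.62. The elevated value at lag 1 (0.62), dropping to 0.58 at lag 2, reflects decaying short-term dependence rather than seasonality.
The dominant spike at lag 3 indicates a seasonal period of 3.

3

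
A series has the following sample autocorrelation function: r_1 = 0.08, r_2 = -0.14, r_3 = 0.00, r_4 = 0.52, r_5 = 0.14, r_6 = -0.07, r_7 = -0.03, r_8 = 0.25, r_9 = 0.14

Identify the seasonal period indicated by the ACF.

The largest autocorrelation is r_4 = 0.52, with a weaker echo at lag 8 (0.25); the remaining lags stay at or below 0.14.
The dominant spike at lag 4 indicates a seasonal period of 4.

4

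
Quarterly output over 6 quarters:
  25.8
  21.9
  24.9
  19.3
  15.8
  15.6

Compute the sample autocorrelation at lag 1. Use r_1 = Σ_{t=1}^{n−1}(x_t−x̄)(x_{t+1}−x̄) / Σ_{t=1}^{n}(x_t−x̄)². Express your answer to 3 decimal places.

0.381

Mean x̄ = (25.8 + 21.9 + 24.9 + 19.3 + 15.8 + 15.6)/6 = 20.5500
Σ(x_t−x̄)(x_{t+1}−x̄) = (7.0875) + (5.8725) + (-5.4375) + (5.9375) + (23.5125) = 36.9725
Denominator Σ(x_t−x̄)² = 96.9350
r_1 = 36.9725 / 96.9350 = 0.381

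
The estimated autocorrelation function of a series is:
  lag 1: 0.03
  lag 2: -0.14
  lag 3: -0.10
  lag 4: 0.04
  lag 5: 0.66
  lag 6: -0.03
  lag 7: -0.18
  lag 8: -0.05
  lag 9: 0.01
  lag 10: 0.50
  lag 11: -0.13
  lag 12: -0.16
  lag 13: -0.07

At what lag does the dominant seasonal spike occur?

The largest autocorrelation is r_5 = 0.66, with a weaker echo at lag 10 (0.50); the remaining lags stay at or below 0.04.
The dominant spike at lag 5 indicates a seasonal period of 5.

5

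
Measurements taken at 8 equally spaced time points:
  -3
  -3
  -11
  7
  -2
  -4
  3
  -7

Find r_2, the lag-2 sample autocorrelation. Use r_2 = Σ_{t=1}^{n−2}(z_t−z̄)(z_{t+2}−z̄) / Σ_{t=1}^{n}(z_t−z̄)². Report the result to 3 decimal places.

-0.044

Mean z̄ = (-3 − 3 − 11 + 7 − 2 − 4 + 3 − 7)/8 = -2.5000
Σ(z_t−z̄)(z_{t+2}−z̄) = (4.2500) + (-4.7500) + (-4.2500) + (-14.2500) + (2.7500) + (6.7500) = -9.5000
Denominator Σ(z_t−z̄)² = 216.0000
r_2 = -9.5000 / 216.0000 = -0.044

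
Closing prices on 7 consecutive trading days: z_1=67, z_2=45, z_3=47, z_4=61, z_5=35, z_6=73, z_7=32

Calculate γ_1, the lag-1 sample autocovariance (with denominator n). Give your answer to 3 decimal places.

Mean z̄ = (67 + 45 + 47 + 61 + 35 + 73 + 32)/7 = 51.4286
Deviations: 15.5714, -6.4286, -4.4286, 9.5714, -16.4286, 21.5714, -19.4286
Σ_{t=1}^{6}(z_t−z̄)(z_{t+1}−z̄) = -1044.7551
γ_1 = -1044.7551 / 7 = -149.251

-149.251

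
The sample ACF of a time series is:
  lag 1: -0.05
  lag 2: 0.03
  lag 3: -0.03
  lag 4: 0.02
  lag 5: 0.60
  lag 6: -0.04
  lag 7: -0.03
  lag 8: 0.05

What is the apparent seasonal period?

The largest autocorrelation is r_5 = 0.60; the remaining lags stay at or below 0.05.
The dominant spike at lag 5 indicates a seasonal period of 5.

5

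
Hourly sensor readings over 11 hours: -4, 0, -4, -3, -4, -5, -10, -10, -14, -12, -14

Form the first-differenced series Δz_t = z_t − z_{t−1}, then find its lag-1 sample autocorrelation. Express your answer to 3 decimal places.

First differences Δz: 4, -4, 1, -1, -1, -5, 0, -4, 2, -2
Mean of differences = -1.0000
Numerator Σ(Δz_t−Δz̄)(Δz_{t+1}−Δz̄) = -40.0000
Denominator Σ(Δz_t−Δz̄)² = 74.0000
r_1(Δz) = -40.0000 / 74.0000 = -0.541

-0.541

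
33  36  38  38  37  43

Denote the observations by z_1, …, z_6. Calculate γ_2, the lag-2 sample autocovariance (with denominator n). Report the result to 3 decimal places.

-0.083

Mean z̄ = (33 + 36 + 38 + 38 + 37 + 43)/6 = 37.5000
Deviations: -4.5000, -1.5000, 0.5000, 0.5000, -0.5000, 5.5000
Σ_{t=1}^{4}(z_t−z̄)(z_{t+2}−z̄) = -0.5000
γ_2 = -0.5000 / 6 = -0.083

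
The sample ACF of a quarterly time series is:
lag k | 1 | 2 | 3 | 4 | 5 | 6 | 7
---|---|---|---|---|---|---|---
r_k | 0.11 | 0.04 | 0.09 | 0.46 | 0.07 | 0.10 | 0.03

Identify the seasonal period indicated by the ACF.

4

The largest autocorrelation is r_4 = 0.46; the remaining lags stay at or below 0.11.
The dominant spike at lag 4 indicates a seasonal period of 4.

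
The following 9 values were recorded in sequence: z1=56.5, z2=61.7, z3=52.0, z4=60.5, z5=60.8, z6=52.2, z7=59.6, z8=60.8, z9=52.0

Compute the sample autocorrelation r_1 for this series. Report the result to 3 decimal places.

Mean z̄ = (56.5 + 61.7 + 52.0 + 60.5 + 60.8 + 52.2 + 59.6 + 60.8 + 52.0)/9 = 57.3444
Numerator Σ_{t=1}^{8}(z_t−z̄)(z_{t+1}−z̄) = -72.9709
Denominator Σ(z_t−z̄)² = 142.2022
r_1 = -72.9709 / 142.2022 = -0.513

-0.513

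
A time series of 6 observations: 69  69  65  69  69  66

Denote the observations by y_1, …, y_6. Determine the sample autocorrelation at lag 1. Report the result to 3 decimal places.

Mean ȳ = (69 + 69 + 65 + 69 + 69 + 66)/6 = 67.8333
Deviations from mean: 1.1667, 1.1667, -2.8333, 1.1667, 1.1667, -1.8333
Σ(y_t−ȳ)(y_{t+1}−ȳ) = (1.3611) + (-3.3056) + (-3.3056) + (1.3611) + (-2.1389) = -6.0278
Denominator Σ(y_t−ȳ)² = 16.8333
r_1 = -6.0278 / 16.8333 = -0.358

-0.358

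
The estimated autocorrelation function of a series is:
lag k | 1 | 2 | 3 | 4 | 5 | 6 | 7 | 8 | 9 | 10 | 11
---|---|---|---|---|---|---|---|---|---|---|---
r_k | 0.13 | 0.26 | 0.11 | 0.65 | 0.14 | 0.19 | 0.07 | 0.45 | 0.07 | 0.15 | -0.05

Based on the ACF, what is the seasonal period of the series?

4

The largest autocorrelation is r_4 = 0.65, with a weaker echo at lag 8 (0.45); the remaining lags stay at or below 0.26.
The dominant spike at lag 4 indicates a seasonal period of 4.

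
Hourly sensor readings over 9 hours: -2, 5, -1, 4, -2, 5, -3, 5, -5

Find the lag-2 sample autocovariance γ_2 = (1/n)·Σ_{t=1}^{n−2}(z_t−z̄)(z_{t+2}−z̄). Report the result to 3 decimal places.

Mean z̄ = (-2 + 5 − 1 + 4 − 2 + 5 − 3 + 5 − 5)/9 = 0.6667
Σ_{t=1}^{7}(z_t−z̄)(z_{t+2}−z̄) = 87.1111
γ_2 = 87.1111 / 9 = 9.679

9.679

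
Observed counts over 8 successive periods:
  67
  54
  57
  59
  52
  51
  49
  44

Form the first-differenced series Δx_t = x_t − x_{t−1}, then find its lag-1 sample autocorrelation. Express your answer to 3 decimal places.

First differences Δx: -13, 3, 2, -7, -1, -2, -5
Mean of differences = -3.2857
Numerator Σ(Δx_t−Δx̄)(Δx_{t+1}−Δx̄) = -55.2245
Denominator Σ(Δx_t−Δx̄)² = 185.4286
r_1(Δx) = -55.2245 / 185.4286 = -0.298

-0.298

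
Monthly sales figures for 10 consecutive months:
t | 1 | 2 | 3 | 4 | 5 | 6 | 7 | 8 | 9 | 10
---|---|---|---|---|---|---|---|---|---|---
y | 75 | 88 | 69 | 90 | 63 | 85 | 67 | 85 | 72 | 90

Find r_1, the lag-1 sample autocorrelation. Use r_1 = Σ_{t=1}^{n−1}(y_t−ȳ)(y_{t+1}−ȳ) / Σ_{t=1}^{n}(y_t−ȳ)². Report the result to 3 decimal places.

Mean ȳ = (75 + 88 + 69 + 90 + 63 + 85 + 67 + 85 + 72 + 90)/10 = 78.4000
Numerator Σ_{t=1}^{9}(y_t−ȳ)(y_{t+1}−ȳ) = -779.1600
Denominator Σ(y_t−ȳ)² = 956.4000
r_1 = -779.1600 / 956.4000 = -0.815

-0.815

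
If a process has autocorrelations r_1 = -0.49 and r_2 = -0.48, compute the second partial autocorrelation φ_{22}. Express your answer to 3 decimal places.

φ_{22} = (r_2 − r_1²) / (1 − r_1²)
r_1² = (-0.49)² = 0.2401
Numerator = -0.48 − 0.2401 = -0.7201; denominator = 1 − 0.2401 = 0.7599
φ_{22} = -0.7201 / 0.7599 = -0.948

-0.948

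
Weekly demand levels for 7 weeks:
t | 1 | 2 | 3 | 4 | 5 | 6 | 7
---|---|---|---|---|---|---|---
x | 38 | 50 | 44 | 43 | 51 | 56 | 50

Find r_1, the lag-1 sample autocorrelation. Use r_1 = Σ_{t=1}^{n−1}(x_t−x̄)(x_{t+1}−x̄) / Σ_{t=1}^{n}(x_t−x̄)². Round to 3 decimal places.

0.086

Mean x̄ = (38 + 50 + 44 + 43 + 51 + 56 + 50)/7 = 47.4286
Deviations from mean: -9.4286, 2.5714, -3.4286, -4.4286, 3.5714, 8.5714, 2.5714
Σ(x_t−x̄)(x_{t+1}−x̄) = (-24.2449) + (-8.8163) + (15.1837) + (-15.8163) + (30.6122) + (22.0408) = 18.9592
Denominator Σ(x_t−x̄)² = 219.7143
r_1 = 18.9592 / 219.7143 = 0.086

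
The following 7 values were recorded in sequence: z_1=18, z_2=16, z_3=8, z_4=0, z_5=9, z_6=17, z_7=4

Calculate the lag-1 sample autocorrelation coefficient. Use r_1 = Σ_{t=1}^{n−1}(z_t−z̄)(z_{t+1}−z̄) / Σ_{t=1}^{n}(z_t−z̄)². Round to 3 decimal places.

0.058

Mean z̄ = (18 + 16 + 8 + 0 + 9 + 17 + 4)/7 = 10.2857
Deviations from mean: 7.7143, 5.7143, -2.2857, -10.2857, -1.2857, 6.7143, -6.2857
Numerator Σ_{t=1}^{6}(z_t−z̄)(z_{t+1}−z̄) = 16.9184
Denominator Σ(z_t−z̄)² = 289.4286
r_1 = 16.9184 / 289.4286 = 0.058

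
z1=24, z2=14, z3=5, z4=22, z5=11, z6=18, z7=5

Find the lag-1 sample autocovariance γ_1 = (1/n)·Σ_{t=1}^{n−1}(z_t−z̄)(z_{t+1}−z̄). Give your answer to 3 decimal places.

-20.574

Mean z̄ = (24 + 14 + 5 + 22 + 11 + 18 + 5)/7 = 14.1429
Deviations: 9.8571, -0.1429, -9.1429, 7.8571, -3.1429, 3.8571, -9.1429
Σ_{t=1}^{6}(z_t−z̄)(z_{t+1}−z̄) = -144.0204
γ_1 = -144.0204 / 7 = -20.574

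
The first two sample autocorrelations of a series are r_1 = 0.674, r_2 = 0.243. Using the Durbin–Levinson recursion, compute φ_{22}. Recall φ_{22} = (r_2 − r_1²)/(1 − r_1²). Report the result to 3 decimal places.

-0.387

φ_{22} = (r_2 − r_1²) / (1 − r_1²)
r_1² = (0.674)² = 0.454276
Numerator = 0.243 − 0.4543 = -0.2113; denominator = 1 − 0.4543 = 0.5457
φ_{22} = -0.2113 / 0.5457 = -0.387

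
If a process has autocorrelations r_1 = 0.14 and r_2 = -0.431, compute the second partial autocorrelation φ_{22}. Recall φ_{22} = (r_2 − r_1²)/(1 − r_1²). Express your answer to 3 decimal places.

φ_{22} = (r_2 − r_1²) / (1 − r_1²)
r_1² = (0.14)² = 0.0196
Numerator = -0.431 − 0.0196 = -0.4506; denominator = 1 − 0.0196 = 0.9804
φ_{22} = -0.4506 / 0.9804 = -0.460

-0.460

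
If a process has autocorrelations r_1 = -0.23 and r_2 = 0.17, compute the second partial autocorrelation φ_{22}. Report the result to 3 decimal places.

0.124

φ_{22} = (r_2 − r_1²) / (1 − r_1²)
r_1² = (-0.23)² = 0.0529
Numerator = 0.17 − 0.0529 = 0.1171; denominator = 1 − 0.0529 = 0.9471
φ_{22} = 0.1171 / 0.9471 = 0.124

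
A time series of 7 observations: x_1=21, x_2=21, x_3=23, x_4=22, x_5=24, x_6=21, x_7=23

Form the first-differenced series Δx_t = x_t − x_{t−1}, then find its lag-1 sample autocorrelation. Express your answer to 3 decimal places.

First differences Δx: 0, 2, -1, 2, -3, 2
Mean of differences = 0.3333
Numerator Σ(Δx_t−Δx̄)(Δx_{t+1}−Δx̄) = -16.1111
Denominator Σ(Δx_t−Δx̄)² = 21.3333
r_1(Δx) = -16.1111 / 21.3333 = -0.755

-0.755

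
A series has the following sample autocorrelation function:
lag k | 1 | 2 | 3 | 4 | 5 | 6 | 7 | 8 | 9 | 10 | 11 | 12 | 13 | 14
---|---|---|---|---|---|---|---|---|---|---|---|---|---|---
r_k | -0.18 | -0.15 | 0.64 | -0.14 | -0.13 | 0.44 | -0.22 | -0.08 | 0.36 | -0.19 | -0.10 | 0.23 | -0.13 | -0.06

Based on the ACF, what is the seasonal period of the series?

The largest autocorrelation is r_3 = 0.64, with weaker echoes at lags 6 (0.44), 9 (0.36) and 12 (0.23); the remaining lags stay at or below -0.06.
The dominant spike at lag 3 indicates a seasonal period of 3.

3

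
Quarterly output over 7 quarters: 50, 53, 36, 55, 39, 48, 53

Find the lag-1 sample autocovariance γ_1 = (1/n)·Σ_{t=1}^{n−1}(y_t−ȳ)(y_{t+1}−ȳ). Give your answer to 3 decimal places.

Mean ȳ = (50 + 53 + 36 + 55 + 39 + 48 + 53)/7 = 47.7143
Σ_{t=1}^{6}(y_t−ȳ)(y_{t+1}−ȳ) = -199.6531
γ_1 = -199.6531 / 7 = -28.522

-28.522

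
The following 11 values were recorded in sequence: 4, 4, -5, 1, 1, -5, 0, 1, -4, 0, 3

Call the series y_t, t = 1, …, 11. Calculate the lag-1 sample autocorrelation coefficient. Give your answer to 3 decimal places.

-0.155

Mean ȳ = (4 + 4 − 5 + 1 + 1 − 5 + 0 + 1 − 4 + 0 + 3)/11 = 0.0000
Numerator Σ_{t=1}^{10}(y_t−ȳ)(y_{t+1}−ȳ) = -17.0000
Denominator Σ(y_t−ȳ)² = 110.0000
r_1 = -17.0000 / 110.0000 = -0.155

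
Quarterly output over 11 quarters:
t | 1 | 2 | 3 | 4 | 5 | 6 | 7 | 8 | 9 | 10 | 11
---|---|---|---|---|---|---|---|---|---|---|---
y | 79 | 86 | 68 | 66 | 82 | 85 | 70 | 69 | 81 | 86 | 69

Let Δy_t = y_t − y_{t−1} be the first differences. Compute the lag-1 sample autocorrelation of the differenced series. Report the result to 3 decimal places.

First differences Δy: 7, -18, -2, 16, 3, -15, -1, 12, 5, -17
Mean of differences = -1.0000
Numerator Σ(Δy_t−Δȳ)(Δy_{t+1}−Δȳ) = -142.0000
Denominator Σ(Δy_t−Δȳ)² = 1316.0000
r_1(Δy) = -142.0000 / 1316.0000 = -0.108

-0.108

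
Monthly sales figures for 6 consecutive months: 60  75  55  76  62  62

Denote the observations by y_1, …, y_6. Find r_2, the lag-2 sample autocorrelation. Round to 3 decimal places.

0.431

Mean ȳ = (60 + 75 + 55 + 76 + 62 + 62)/6 = 65.0000
Deviations from mean: -5.0000, 10.0000, -10.0000, 11.0000, -3.0000, -3.0000
Σ(y_t−ȳ)(y_{t+2}−ȳ) = (50.0000) + (110.0000) + (30.0000) + (-33.0000) = 157.0000
Denominator Σ(y_t−ȳ)² = 364.0000
r_2 = 157.0000 / 364.0000 = 0.431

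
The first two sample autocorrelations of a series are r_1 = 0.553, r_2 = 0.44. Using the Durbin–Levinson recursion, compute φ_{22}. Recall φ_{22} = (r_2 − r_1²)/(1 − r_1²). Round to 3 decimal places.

φ_{22} = (r_2 − r_1²) / (1 − r_1²)
r_1² = (0.553)² = 0.305809
Numerator = 0.44 − 0.3058 = 0.1342; denominator = 1 − 0.3058 = 0.6942
φ_{22} = 0.1342 / 0.6942 = 0.193

0.193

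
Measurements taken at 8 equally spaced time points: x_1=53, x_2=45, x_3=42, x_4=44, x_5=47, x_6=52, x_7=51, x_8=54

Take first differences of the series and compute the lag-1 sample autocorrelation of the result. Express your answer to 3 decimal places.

0.249

First differences Δx: -8, -3, 2, 3, 5, -1, 3
Mean of differences = 0.1429
Numerator Σ(Δx_t−Δx̄)(Δx_{t+1}−Δx̄) = 30.1224
Denominator Σ(Δx_t−Δx̄)² = 120.8571
r_1(Δx) = 30.1224 / 120.8571 = 0.249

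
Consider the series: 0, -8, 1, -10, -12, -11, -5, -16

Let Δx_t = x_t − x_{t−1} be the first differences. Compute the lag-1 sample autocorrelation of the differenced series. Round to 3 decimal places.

-0.535

First differences Δx: -8, 9, -11, -2, 1, 6, -11
Mean of differences = -2.2857
Numerator Σ(Δx_t−Δx̄)(Δx_{t+1}−Δx̄) = -209.3673
Denominator Σ(Δx_t−Δx̄)² = 391.4286
r_1(Δx) = -209.3673 / 391.4286 = -0.535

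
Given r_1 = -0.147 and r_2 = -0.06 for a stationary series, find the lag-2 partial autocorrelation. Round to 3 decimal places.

-0.083

φ_{22} = (r_2 − r_1²) / (1 − r_1²)
r_1² = (-0.147)² = 0.021609
Numerator = -0.06 − 0.0216 = -0.0816; denominator = 1 − 0.0216 = 0.9784
φ_{22} = -0.0816 / 0.9784 = -0.083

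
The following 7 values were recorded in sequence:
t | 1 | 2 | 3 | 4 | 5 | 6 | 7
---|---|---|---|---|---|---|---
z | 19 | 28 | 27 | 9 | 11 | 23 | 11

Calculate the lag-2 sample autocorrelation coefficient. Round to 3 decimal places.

-0.358

Mean z̄ = (19 + 28 + 27 + 9 + 11 + 23 + 11)/7 = 18.2857
Deviations from mean: 0.7143, 9.7143, 8.7143, -9.2857, -7.2857, 4.7143, -7.2857
Σ(z_t−z̄)(z_{t+2}−z̄) = (6.2245) + (-90.2041) + (-63.4898) + (-43.7755) + (53.0816) = -138.1633
Denominator Σ(z_t−z̄)² = 385.4286
r_2 = -138.1633 / 385.4286 = -0.358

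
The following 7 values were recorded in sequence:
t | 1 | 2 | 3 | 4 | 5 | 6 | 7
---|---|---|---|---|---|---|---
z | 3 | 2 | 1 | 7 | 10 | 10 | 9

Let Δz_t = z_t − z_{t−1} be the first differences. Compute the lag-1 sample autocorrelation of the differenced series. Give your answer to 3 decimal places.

0.095

First differences Δz: -1, -1, 6, 3, 0, -1
Mean of differences = 1.0000
Numerator Σ(Δz_t−Δz̄)(Δz_{t+1}−Δz̄) = 4.0000
Denominator Σ(Δz_t−Δz̄)² = 42.0000
r_1(Δz) = 4.0000 / 42.0000 = 0.095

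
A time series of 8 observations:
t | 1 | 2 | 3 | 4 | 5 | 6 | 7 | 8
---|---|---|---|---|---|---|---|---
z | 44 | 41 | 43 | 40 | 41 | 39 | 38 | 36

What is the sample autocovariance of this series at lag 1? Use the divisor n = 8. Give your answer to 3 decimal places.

1.930

Mean z̄ = (44 + 41 + 43 + 40 + 41 + 39 + 38 + 36)/8 = 40.2500
Σ_{t=1}^{7}(z_t−z̄)(z_{t+1}−z̄) = 15.4375
γ_1 = 15.4375 / 8 = 1.930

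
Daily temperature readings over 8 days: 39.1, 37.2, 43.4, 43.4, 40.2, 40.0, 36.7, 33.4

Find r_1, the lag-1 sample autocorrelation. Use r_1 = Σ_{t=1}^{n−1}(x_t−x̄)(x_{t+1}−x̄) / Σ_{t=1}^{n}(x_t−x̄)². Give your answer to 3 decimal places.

Mean x̄ = (39.1 + 37.2 + 43.4 + 43.4 + 40.2 + 40.0 + 36.7 + 33.4)/8 = 39.1750
Deviations from mean: -0.0750, -1.9750, 4.2250, 4.2250, 1.0250, 0.8250, -2.4750, -5.7750
Σ(x_t−x̄)(x_{t+1}−x̄) = (0.1481) + (-8.3444) + (17.8506) + (4.3306) + (0.8456) + (-2.0419) + (14.2931) = 27.0819
Denominator Σ(x_t−x̄)² = 80.8150
r_1 = 27.0819 / 80.8150 = 0.335

0.335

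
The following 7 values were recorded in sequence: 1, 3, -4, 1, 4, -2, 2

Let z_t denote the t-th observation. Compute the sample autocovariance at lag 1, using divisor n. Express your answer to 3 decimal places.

-3.277

Mean z̄ = (1 + 3 − 4 + 1 + 4 − 2 + 2)/7 = 0.7143
Deviations: 0.2857, 2.2857, -4.7143, 0.2857, 3.2857, -2.7143, 1.2857
Σ_{t=1}^{6}(z_t−z̄)(z_{t+1}−z̄) = -22.9388
γ_1 = -22.9388 / 7 = -3.277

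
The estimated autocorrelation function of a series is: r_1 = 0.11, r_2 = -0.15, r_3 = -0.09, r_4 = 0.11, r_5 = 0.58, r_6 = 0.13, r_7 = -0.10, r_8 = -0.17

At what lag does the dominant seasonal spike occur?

5

The largest autocorrelation is r_5 = 0.58; the remaining lags stay at or below 0.13.
The dominant spike at lag 5 indicates a seasonal period of 5.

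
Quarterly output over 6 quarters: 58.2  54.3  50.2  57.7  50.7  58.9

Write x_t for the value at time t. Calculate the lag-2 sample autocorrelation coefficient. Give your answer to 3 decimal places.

0.186

Mean x̄ = (58.2 + 54.3 + 50.2 + 57.7 + 50.7 + 58.9)/6 = 55.0000
Numerator Σ_{t=1}^{4}(x_t−x̄)(x_{t+2}−x̄) = 13.9200
Denominator Σ(x_t−x̄)² = 74.7600
r_2 = 13.9200 / 74.7600 = 0.186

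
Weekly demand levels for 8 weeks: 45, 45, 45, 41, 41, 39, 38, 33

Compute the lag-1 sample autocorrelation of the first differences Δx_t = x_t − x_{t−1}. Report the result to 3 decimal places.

-0.312

First differences Δx: 0, 0, -4, 0, -2, -1, -5
Mean of differences = -1.7143
Numerator Σ(Δx_t−Δx̄)(Δx_{t+1}−Δx̄) = -7.9388
Denominator Σ(Δx_t−Δx̄)² = 25.4286
r_1(Δx) = -7.9388 / 25.4286 = -0.312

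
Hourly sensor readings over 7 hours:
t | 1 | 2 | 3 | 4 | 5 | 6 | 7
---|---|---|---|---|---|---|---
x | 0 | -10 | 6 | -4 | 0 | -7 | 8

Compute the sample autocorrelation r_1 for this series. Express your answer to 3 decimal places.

-0.605

Mean x̄ = (0 − 10 + 6 − 4 + 0 − 7 + 8)/7 = -1.0000
Deviations from mean: 1.0000, -9.0000, 7.0000, -3.0000, 1.0000, -6.0000, 9.0000
Numerator Σ_{t=1}^{6}(x_t−x̄)(x_{t+1}−x̄) = -156.0000
Denominator Σ(x_t−x̄)² = 258.0000
r_1 = -156.0000 / 258.0000 = -0.605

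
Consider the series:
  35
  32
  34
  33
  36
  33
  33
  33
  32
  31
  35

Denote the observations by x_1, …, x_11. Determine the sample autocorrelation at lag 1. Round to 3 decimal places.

Mean x̄ = (35 + 32 + 34 + 33 + 36 + 33 + 33 + 33 + 32 + 31 + 35)/11 = 33.3636
Numerator Σ_{t=1}^{10}(x_t−x̄)(x_{t+1}−x̄) = -5.1322
Denominator Σ(x_t−x̄)² = 22.5455
r_1 = -5.1322 / 22.5455 = -0.228

-0.228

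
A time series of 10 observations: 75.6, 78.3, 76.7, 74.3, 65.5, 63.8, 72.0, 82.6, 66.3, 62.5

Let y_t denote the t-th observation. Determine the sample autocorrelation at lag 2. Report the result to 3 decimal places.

Mean ȳ = (75.6 + 78.3 + 76.7 + 74.3 + 65.5 + 63.8 + 72.0 + 82.6 + 66.3 + 62.5)/10 = 71.7600
Numerator Σ_{t=1}^{8}(y_t−ȳ)(y_{t+2}−ȳ) = -205.0392
Denominator Σ(y_t−ȳ)² = 424.0440
r_2 = -205.0392 / 424.0440 = -0.484

-0.484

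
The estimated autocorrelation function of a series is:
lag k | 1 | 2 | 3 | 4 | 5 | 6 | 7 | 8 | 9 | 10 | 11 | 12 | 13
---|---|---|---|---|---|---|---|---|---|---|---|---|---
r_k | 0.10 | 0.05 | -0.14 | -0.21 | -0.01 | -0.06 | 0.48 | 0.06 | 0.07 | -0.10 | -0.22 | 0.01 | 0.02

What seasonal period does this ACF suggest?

The largest autocorrelation is r_7 = 0.48; the remaining lags stay at or below 0.10.
The dominant spike at lag 7 indicates a seasonal period of 7.

7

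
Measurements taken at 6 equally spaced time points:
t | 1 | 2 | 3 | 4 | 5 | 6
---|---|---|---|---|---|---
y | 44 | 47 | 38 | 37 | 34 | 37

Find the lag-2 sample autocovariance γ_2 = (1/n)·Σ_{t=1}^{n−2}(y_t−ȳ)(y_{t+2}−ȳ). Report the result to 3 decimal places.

-1.833

Mean ȳ = (44 + 47 + 38 + 37 + 34 + 37)/6 = 39.5000
Σ_{t=1}^{4}(y_t−ȳ)(y_{t+2}−ȳ) = -11.0000
γ_2 = -11.0000 / 6 = -1.833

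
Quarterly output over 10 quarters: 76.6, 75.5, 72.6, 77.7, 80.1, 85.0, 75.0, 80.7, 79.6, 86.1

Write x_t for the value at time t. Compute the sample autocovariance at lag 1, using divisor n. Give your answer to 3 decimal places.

Mean x̄ = (76.6 + 75.5 + 72.6 + 77.7 + 80.1 + 85.0 + 75.0 + 80.7 + 79.6 + 86.1)/10 = 78.8900
Σ_{t=1}^{9}(x_t−x̄)(x_{t+1}−x̄) = 18.1199
γ_1 = 18.1199 / 10 = 1.812

1.812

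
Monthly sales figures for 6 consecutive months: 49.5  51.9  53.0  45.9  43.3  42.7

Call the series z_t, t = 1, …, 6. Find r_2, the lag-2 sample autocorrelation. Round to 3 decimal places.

Mean z̄ = (49.5 + 51.9 + 53.0 + 45.9 + 43.3 + 42.7)/6 = 47.7167
Deviations from mean: 1.7833, 4.1833, 5.2833, -1.8167, -4.4167, -5.0167
Numerator Σ_{t=1}^{4}(z_t−z̄)(z_{t+2}−z̄) = -12.3989
Denominator Σ(z_t−z̄)² = 96.5683
r_2 = -12.3989 / 96.5683 = -0.128

-0.128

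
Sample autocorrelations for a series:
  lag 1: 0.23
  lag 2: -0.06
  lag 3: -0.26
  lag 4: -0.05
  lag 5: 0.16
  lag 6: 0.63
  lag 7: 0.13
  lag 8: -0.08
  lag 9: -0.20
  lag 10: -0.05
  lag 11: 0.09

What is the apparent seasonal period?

6

The largest autocorrelation is r_6 = 0.63; the remaining lags stay at or below 0.23.
The dominant spike at lag 6 indicates a seasonal period of 6.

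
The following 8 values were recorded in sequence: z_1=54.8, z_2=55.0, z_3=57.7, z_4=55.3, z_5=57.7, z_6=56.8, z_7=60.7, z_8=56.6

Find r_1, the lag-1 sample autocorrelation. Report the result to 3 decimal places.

Mean z̄ = (54.8 + 55.0 + 57.7 + 55.3 + 57.7 + 56.8 + 60.7 + 56.6)/8 = 56.8250
Deviations from mean: -2.0250, -1.8250, 0.8750, -1.5250, 0.8750, -0.0250, 3.8750, -0.2250
Numerator Σ_{t=1}^{7}(z_t−z̄)(z_{t+1}−z̄) = -1.5606
Denominator Σ(z_t−z̄)² = 26.3550
r_1 = -1.5606 / 26.3550 = -0.059

-0.059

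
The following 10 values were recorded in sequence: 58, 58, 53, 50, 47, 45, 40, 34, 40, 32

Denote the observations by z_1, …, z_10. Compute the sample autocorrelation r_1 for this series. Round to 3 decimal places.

0.643

Mean z̄ = (58 + 58 + 53 + 50 + 47 + 45 + 40 + 34 + 40 + 32)/10 = 45.7000
Numerator Σ_{t=1}^{9}(z_t−z̄)(z_{t+1}−z̄) = 492.6100
Denominator Σ(z_t−z̄)² = 766.1000
r_1 = 492.6100 / 766.1000 = 0.643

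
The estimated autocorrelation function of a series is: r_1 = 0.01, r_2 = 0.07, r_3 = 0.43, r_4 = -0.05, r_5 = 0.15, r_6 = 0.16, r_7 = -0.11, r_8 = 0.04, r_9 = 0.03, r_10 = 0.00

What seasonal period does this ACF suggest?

3

The largest autocorrelation is r_3 = 0.43, with a weaker echo at lag 6 (0.16); the remaining lags stay at or below 0.15.
The dominant spike at lag 3 indicates a seasonal period of 3.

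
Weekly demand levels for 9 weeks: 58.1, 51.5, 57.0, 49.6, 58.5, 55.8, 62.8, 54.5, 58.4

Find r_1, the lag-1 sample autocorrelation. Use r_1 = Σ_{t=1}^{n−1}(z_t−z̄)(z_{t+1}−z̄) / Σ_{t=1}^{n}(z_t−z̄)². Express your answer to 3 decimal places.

Mean z̄ = (58.1 + 51.5 + 57.0 + 49.6 + 58.5 + 55.8 + 62.8 + 54.5 + 58.4)/9 = 56.2444
Numerator Σ_{t=1}^{8}(z_t−z̄)(z_{t+1}−z̄) = -51.5075
Denominator Σ(z_t−z̄)² = 126.6222
r_1 = -51.5075 / 126.6222 = -0.407

-0.407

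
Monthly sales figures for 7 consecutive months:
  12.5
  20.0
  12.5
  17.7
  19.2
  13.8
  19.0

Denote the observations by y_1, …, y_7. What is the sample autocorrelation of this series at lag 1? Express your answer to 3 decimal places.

-0.655

Mean ȳ = (12.5 + 20.0 + 12.5 + 17.7 + 19.2 + 13.8 + 19.0)/7 = 16.3857
Deviations from mean: -3.8857, 3.6143, -3.8857, 1.3143, 2.8143, -2.5857, 2.6143
Numerator Σ_{t=1}^{6}(y_t−ȳ)(y_{t+1}−ȳ) = -43.5331
Denominator Σ(y_t−ȳ)² = 66.4286
r_1 = -43.5331 / 66.4286 = -0.655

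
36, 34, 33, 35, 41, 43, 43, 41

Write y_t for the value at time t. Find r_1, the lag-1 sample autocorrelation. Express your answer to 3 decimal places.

0.730

Mean ȳ = (36 + 34 + 33 + 35 + 41 + 43 + 43 + 41)/8 = 38.2500
Σ(y_t−ȳ)(y_{t+1}−ȳ) = (9.5625) + (22.3125) + (17.0625) + (-8.9375) + (13.0625) + (22.5625) + (13.0625) = 88.6875
Denominator Σ(y_t−ȳ)² = 121.5000
r_1 = 88.6875 / 121.5000 = 0.730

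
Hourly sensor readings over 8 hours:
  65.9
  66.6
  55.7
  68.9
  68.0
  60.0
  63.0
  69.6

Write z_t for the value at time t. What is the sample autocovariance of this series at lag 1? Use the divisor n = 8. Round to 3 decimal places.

-6.817

Mean z̄ = (65.9 + 66.6 + 55.7 + 68.9 + 68.0 + 60.0 + 63.0 + 69.6)/8 = 64.7125
Σ_{t=1}^{7}(z_t−z̄)(z_{t+1}−z̄) = -54.5352
γ_1 = -54.5352 / 8 = -6.817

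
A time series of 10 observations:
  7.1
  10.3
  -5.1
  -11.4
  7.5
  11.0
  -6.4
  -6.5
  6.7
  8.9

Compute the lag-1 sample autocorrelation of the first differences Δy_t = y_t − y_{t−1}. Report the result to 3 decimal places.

First differences Δy: 3.2, -15.4, -6.3, 18.9, 3.5, -17.4, -0.1, 13.2, 2.2
Mean of differences = 0.2000
Numerator Σ(Δy_t−Δȳ)(Δy_{t+1}−Δȳ) = -35.9400
Denominator Σ(Δy_t−Δȳ)² = 1138.0400
r_1(Δy) = -35.9400 / 1138.0400 = -0.032

-0.032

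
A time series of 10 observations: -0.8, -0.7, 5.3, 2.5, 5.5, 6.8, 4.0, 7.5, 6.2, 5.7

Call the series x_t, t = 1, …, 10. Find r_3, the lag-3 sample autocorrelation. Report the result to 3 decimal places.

0.184

Mean x̄ = (-0.8 − 0.7 + 5.3 + 2.5 + 5.5 + 6.8 + 4.0 + 7.5 + 6.2 + 5.7)/10 = 4.2000
Σ(x_t−x̄)(x_{t+3}−x̄) = (8.5000) + (-6.3700) + (2.8600) + (0.3400) + (4.2900) + (5.2000) + (-0.3000) = 14.5200
Denominator Σ(x_t−x̄)² = 78.7400
r_3 = 14.5200 / 78.7400 = 0.184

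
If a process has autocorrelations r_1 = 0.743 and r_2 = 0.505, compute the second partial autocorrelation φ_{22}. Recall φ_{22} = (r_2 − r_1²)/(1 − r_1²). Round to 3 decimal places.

φ_{22} = (r_2 − r_1²) / (1 − r_1²)
r_1² = (0.743)² = 0.552049
Numerator = 0.505 − 0.5520 = -0.0470; denominator = 1 − 0.5520 = 0.4480
φ_{22} = -0.0470 / 0.4480 = -0.105

-0.105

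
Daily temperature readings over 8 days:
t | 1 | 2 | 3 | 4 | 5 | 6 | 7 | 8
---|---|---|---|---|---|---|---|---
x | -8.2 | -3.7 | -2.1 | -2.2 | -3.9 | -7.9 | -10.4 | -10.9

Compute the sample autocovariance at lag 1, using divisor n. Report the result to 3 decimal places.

6.695

Mean x̄ = (-8.2 − 3.7 − 2.1 − 2.2 − 3.9 − 7.9 − 10.4 − 10.9)/8 = -6.1625
Deviations: -2.0375, 2.4625, 4.0625, 3.9625, 2.2625, -1.7375, -4.2375, -4.7375
Σ_{t=1}^{7}(x_t−x̄)(x_{t+1}−x̄) = 53.5561
γ_1 = 53.5561 / 8 = 6.695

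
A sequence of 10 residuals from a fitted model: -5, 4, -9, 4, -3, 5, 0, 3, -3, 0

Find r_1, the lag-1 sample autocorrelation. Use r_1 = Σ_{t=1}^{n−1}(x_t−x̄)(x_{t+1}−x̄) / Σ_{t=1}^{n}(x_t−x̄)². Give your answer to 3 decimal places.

-0.678

Mean x̄ = (-5 + 4 − 9 + 4 − 3 + 5 + 0 + 3 − 3 + 0)/10 = -0.4000
Numerator Σ_{t=1}^{9}(x_t−x̄)(x_{t+1}−x̄) = -127.7600
Denominator Σ(x_t−x̄)² = 188.4000
r_1 = -127.7600 / 188.4000 = -0.678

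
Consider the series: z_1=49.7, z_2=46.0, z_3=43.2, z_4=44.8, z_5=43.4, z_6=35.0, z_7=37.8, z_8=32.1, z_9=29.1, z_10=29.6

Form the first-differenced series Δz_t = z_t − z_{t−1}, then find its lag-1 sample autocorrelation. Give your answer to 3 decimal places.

-0.506

First differences Δz: -3.7, -2.8, 1.6, -1.4, -8.4, 2.8, -5.7, -3.0, 0.5
Mean of differences = -2.2333
Numerator Σ(Δz_t−Δz̄)(Δz_{t+1}−Δz̄) = -51.2111
Denominator Σ(Δz_t−Δz̄)² = 101.3000
r_1(Δz) = -51.2111 / 101.3000 = -0.506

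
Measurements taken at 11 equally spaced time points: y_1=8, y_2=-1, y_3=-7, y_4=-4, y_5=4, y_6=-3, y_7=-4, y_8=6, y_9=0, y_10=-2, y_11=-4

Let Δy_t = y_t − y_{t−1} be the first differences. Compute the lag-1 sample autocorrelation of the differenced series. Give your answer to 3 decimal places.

First differences Δy: -9, -6, 3, 8, -7, -1, 10, -6, -2, -2
Mean of differences = -1.2000
Numerator Σ(Δy_t−Δȳ)(Δy_{t+1}−Δȳ) = -45.6400
Denominator Σ(Δy_t−Δȳ)² = 369.6000
r_1(Δy) = -45.6400 / 369.6000 = -0.123

-0.123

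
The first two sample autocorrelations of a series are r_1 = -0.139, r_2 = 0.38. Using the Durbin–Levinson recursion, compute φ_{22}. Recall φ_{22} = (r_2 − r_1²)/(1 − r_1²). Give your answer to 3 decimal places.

0.368

φ_{22} = (r_2 − r_1²) / (1 − r_1²)
r_1² = (-0.139)² = 0.019321
Numerator = 0.38 − 0.0193 = 0.3607; denominator = 1 − 0.0193 = 0.9807
φ_{22} = 0.3607 / 0.9807 = 0.368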